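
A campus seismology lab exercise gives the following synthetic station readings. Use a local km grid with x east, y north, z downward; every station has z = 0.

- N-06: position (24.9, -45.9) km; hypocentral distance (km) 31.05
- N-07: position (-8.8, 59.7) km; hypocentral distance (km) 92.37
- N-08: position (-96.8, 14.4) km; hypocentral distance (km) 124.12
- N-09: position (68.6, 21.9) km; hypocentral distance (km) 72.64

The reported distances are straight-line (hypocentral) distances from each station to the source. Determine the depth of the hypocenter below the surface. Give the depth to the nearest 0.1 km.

Each station gives a sphere (x−x_i)² + (y−y_i)² + z² = d_i² (stations at z=0).
Subtracting the N-06 sphere from N-07 and N-08: z² cancels, leaving linear equations in x and y:
-67.4 x + 211.2 y = -6653.40
-243.4 x + 120.6 y = -7590.89
Solving: x ≈ 18.504, y ≈ -25.598 km (keep extra digits for the depth step; rounded: 18.5, -25.6).
Then from the N-06 sphere: z² = 31.05² − (x − 24.9)² − (y + 45.9)² with x = 18.504, y = -25.598, so z ≈ 22.606 ≈ 22.6 km.

22.6 km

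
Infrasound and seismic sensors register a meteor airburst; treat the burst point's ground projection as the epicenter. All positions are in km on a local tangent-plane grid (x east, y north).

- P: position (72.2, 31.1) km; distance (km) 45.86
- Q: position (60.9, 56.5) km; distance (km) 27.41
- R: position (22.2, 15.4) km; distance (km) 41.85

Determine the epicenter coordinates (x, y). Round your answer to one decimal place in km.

x ≈ 33.5 km, y ≈ 55.7 km

Circle about each station: (x − 72.2)² + (y − 31.1)² = 45.86²; (x − 60.9)² + (y − 56.5)² = 27.41²; (x − 22.2)² + (y − 15.4)² = 41.85².
Subtracting the P equation from the Q and R equations removes the quadratic terms:
-22.6 x + 50.8 y = 2072.84
-100.0 x − 31.4 y = -5098.33
Solving the 2×2 system: x ≈ 33.5, y ≈ 55.7 km.
Check against P (with the unrounded x, y): √((x − 72.2)²+(y − 31.1)²) = 45.87 ≈ 45.86 km. ✓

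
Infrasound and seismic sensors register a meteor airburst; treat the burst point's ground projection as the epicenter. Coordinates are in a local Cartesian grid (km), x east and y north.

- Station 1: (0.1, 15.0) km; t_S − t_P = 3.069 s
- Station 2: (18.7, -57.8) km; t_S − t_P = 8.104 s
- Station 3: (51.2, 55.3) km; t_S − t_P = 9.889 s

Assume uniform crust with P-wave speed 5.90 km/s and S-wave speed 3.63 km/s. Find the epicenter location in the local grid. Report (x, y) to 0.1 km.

x ≈ -26.6 km, y ≈ 3.8 km

Distance from S−P lag: d = Δt · v_P v_S / (v_P − v_S) = Δt · (5.90·3.63)/(5.90−3.63) ≈ 9.4348·Δt.
So d_Station 1 = 28.96, d_Station 2 = 76.46, d_Station 3 = 93.30 km.
Circle about each station: (x − 0.1)² + (y − 15.0)² = 28.96²; (x − 18.7)² + (y + 57.8)² = 76.46²; (x − 51.2)² + (y − 55.3)² = 93.30².
Subtracting pairs of circle equations eliminates x²+y² and gives linear equations (the radical axes):
37.2 x − 145.6 y = -1541.93
102.2 x + 80.6 y = -2411.69
Solving the 2×2 system: x ≈ -26.6, y ≈ 3.8 km.
Check against Station 1 (with the unrounded x, y): √((x − 0.1)²+(y − 15.0)²) = 28.95 ≈ 28.96 km. ✓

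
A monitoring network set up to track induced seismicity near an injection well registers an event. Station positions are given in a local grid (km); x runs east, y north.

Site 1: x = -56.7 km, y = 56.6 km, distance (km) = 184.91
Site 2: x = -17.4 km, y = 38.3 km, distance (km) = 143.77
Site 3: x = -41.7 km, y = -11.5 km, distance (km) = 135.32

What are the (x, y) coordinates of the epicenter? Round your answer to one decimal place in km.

x ≈ 82.6 km, y ≈ -65.0 km

Circle about each station: (x + 56.7)² + (y − 56.6)² = 184.91²; (x + 17.4)² + (y − 38.3)² = 143.77²; (x + 41.7)² + (y + 11.5)² = 135.32².
Subtracting the Site 1 equation from the Site 2 and Site 3 equations removes the quadratic terms:
78.6 x − 36.6 y = 8873.10
30.0 x − 136.2 y = 11332.90
Solving the 2×2 system: x ≈ 82.6, y ≈ -65.0 km.
Check against Site 1 (with the unrounded x, y): √((x + 56.7)²+(y − 56.6)²) = 184.93 ≈ 184.91 km. ✓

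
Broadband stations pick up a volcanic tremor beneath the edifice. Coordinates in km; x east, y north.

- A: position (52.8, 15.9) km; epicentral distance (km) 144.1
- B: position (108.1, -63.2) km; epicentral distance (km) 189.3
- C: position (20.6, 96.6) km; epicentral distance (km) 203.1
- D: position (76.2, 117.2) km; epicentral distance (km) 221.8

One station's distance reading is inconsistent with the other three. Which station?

Solve using three stations at a time. Using A, B, D (subtract circle equations pairwise → linear system) gives (x, y) ≈ (-79.8, -40.4).
Distances from that point to each station vs reported:
  A: calculated 144.1 vs reported 144.1 → residual 0.0 km
  B: calculated 189.3 vs reported 189.3 → residual 0.0 km
  C: calculated 169.9 vs reported 203.1 → residual 33.2 km
  D: calculated 221.8 vs reported 221.8 → residual 0.0 km
A, B, D are mutually consistent (residuals ≈ 0); C is off by 33.2 km.

C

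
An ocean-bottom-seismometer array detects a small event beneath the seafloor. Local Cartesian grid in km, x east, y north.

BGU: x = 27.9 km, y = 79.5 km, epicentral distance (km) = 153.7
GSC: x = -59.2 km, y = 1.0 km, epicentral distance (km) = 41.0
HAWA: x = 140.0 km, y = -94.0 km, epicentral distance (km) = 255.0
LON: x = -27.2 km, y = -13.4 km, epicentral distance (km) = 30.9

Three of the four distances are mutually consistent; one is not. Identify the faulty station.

LON

Solve using three stations at a time. Using BGU, GSC, HAWA (subtract circle equations pairwise → linear system) gives (x, y) ≈ (-99.5, -6.5).
Distances from that point to each station vs reported:
  BGU: calculated 153.7 vs reported 153.7 → residual 0.0 km
  GSC: calculated 41.0 vs reported 41.0 → residual 0.0 km
  HAWA: calculated 255.0 vs reported 255.0 → residual 0.0 km
  LON: calculated 72.6 vs reported 30.9 → residual 41.7 km
BGU, GSC, HAWA are mutually consistent (residuals ≈ 0); LON is off by 41.7 km.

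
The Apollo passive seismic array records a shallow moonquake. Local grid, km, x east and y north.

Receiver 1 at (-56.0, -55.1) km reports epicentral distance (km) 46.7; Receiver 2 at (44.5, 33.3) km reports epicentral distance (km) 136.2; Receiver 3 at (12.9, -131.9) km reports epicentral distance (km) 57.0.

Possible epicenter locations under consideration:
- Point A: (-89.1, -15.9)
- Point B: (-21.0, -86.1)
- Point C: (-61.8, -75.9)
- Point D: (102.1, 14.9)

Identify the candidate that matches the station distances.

Point B

For each candidate, compare |candidate − station| to the reported distance:
Point A: residuals Receiver 1 4.6, Receiver 2 6.2, Receiver 3 97.5 → max 97.5 km
Point B: residuals Receiver 1 0.1, Receiver 2 0.0, Receiver 3 0.0 → max 0.1 km
Point C: residuals Receiver 1 25.1, Receiver 2 16.2, Receiver 3 36.4 → max 36.4 km
Point D: residuals Receiver 1 126.2, Receiver 2 75.7, Receiver 3 114.8 → max 126.2 km
Only Point B has all residuals ≈ 0.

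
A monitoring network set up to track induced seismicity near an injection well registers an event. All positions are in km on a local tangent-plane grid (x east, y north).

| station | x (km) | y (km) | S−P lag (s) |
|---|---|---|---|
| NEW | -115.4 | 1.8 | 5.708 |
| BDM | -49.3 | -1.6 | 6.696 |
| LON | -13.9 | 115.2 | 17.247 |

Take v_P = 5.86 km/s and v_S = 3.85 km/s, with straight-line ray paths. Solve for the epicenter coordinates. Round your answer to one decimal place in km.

Distance from S−P lag: d = Δt · v_P v_S / (v_P − v_S) = Δt · (5.86·3.85)/(5.86−3.85) ≈ 11.2244·Δt.
So d_NEW = 64.07, d_BDM = 75.16, d_LON = 193.59 km.
Circle about each station: (x + 115.4)² + (y − 1.8)² = 64.07²; (x + 49.3)² + (y + 1.6)² = 75.16²; (x + 13.9)² + (y − 115.2)² = 193.59².
Subtracting the NEW equation from the BDM and LON equations removes the quadratic terms:
132.2 x − 6.8 y = -12431.41
203.0 x + 226.8 y = -33228.27
Solving the 2×2 system: x ≈ -97.1, y ≈ -59.6 km.

-97.1 km east, -59.6 km north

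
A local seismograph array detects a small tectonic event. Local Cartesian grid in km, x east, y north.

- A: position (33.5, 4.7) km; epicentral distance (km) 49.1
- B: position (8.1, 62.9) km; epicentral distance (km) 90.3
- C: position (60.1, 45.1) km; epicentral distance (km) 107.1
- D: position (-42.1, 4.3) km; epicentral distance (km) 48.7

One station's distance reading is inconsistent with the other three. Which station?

C

Solve using three stations at a time. Using A, B, D (subtract circle equations pairwise → linear system) gives (x, y) ≈ (-4.4, -26.5).
Distances from that point to each station vs reported:
  A: calculated 49.1 vs reported 49.1 → residual 0.0 km
  B: calculated 90.3 vs reported 90.3 → residual 0.0 km
  C: calculated 96.4 vs reported 107.1 → residual 10.7 km
  D: calculated 48.7 vs reported 48.7 → residual 0.0 km
A, B, D are mutually consistent (residuals ≈ 0); C is off by 10.7 km.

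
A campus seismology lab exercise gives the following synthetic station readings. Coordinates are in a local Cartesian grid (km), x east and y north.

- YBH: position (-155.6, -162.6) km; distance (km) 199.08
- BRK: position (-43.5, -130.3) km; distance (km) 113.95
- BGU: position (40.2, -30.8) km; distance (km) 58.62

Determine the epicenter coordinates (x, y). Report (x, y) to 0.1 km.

x ≈ -17.3 km, y ≈ -19.4 km

Circle about each station: (x + 155.6)² + (y + 162.6)² = 199.08²; (x + 43.5)² + (y + 130.3)² = 113.95²; (x − 40.2)² + (y + 30.8)² = 58.62².
Subtracting the YBH equation from the BRK and BGU equations removes the quadratic terms:
224.2 x + 64.6 y = -5131.54
391.6 x + 263.6 y = -11888.90
Solving the 2×2 system: x ≈ -17.3, y ≈ -19.4 km.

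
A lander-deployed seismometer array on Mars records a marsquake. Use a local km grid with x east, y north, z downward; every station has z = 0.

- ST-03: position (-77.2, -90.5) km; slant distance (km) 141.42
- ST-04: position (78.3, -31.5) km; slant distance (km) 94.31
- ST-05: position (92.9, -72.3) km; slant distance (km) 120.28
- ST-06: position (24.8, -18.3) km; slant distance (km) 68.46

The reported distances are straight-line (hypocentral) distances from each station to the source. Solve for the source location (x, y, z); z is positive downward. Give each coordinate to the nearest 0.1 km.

(16.3, -8.4, 67.2)

Each station gives a sphere (x−x_i)² + (y−y_i)² + z² = d_i² (stations at z=0).
Subtracting the ST-03 sphere from ST-04 and ST-05: z² cancels, leaving linear equations in x and y:
311.0 x + 118.0 y = 4078.29
340.2 x + 36.4 y = 5239.95
Solving: x ≈ 16.302, y ≈ -8.403 km (keep extra digits for the depth step; rounded: 16.3, -8.4).
Then from the ST-03 sphere: z² = 141.42² − (x + 77.2)² − (y + 90.5)² with x = 16.302, y = -8.403, so z ≈ 67.209 ≈ 67.2 km.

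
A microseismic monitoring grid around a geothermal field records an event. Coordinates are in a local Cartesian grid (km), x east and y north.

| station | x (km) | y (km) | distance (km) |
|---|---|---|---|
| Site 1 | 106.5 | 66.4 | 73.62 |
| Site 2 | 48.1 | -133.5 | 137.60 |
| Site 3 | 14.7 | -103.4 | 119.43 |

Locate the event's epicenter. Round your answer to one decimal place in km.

Circle about each station: (x − 106.5)² + (y − 66.4)² = 73.62²; (x − 48.1)² + (y + 133.5)² = 137.60²; (x − 14.7)² + (y + 103.4)² = 119.43².
Subtracting the Site 1 equation from the Site 2 and Site 3 equations removes the quadratic terms:
-116.8 x − 399.8 y = -9129.21
-183.6 x − 339.6 y = -13687.18
Solving the 2×2 system: x ≈ 70.3, y ≈ 2.3 km.

x ≈ 70.3 km, y ≈ 2.3 km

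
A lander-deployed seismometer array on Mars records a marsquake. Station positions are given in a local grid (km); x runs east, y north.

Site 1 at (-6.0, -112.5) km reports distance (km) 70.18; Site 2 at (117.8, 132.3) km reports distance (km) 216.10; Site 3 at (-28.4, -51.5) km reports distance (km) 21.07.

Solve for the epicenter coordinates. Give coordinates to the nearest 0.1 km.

(-9.4, -42.4)

Circle about each station: (x + 6.0)² + (y + 112.5)² = 70.18²; (x − 117.8)² + (y − 132.3)² = 216.10²; (x + 28.4)² + (y + 51.5)² = 21.07².
Subtracting the Site 1 equation from the Site 2 and Site 3 equations removes the quadratic terms:
247.6 x + 489.6 y = -23086.10
-44.8 x + 122.0 y = -4752.15
Solving the 2×2 system: x ≈ -9.4, y ≈ -42.4 km.
Check against Site 1 (with the unrounded x, y): √((x + 6.0)²+(y + 112.5)²) = 70.18 ≈ 70.18 km. ✓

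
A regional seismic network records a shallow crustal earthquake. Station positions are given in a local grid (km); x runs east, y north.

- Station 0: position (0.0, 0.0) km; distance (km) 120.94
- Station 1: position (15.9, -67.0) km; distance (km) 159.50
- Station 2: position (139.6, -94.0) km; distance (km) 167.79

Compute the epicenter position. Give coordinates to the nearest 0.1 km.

Circle about each station: x² + y² = 120.94²; (x − 15.9)² + (y + 67.0)² = 159.50²; (x − 139.6)² + (y + 94.0)² = 167.79².
Subtracting pairs of circle equations eliminates x²+y² and gives linear equations (the radical axes):
31.8 x − 134.0 y = -6071.96
279.2 x − 188.0 y = 14797.16
Solving the 2×2 system: x ≈ 99.4, y ≈ 68.9 km.
Check against Station 0 (with the unrounded x, y): √(x²+y²) = 120.94 ≈ 120.94 km. ✓

(99.4, 68.9)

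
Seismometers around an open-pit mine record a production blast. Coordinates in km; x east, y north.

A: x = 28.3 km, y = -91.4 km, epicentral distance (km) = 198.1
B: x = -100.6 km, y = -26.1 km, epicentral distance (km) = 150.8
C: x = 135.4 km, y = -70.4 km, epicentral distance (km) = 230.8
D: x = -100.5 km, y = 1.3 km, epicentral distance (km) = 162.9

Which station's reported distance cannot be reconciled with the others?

Solve using three stations at a time. Using A, B, C (subtract circle equations pairwise → linear system) gives (x, y) ≈ (-19.3, 100.9).
Distances from that point to each station vs reported:
  A: calculated 198.1 vs reported 198.1 → residual 0.0 km
  B: calculated 150.8 vs reported 150.8 → residual 0.0 km
  C: calculated 230.8 vs reported 230.8 → residual 0.0 km
  D: calculated 128.5 vs reported 162.9 → residual 34.4 km
A, B, C are mutually consistent (residuals ≈ 0); D is off by 34.4 km.

D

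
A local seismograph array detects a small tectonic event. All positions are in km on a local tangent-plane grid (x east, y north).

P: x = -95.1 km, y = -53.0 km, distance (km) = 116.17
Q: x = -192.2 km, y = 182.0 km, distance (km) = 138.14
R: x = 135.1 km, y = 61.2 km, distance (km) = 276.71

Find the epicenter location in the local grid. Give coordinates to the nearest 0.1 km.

x ≈ -141.5 km, y ≈ 53.5 km

Circle about each station: (x + 95.1)² + (y + 53.0)² = 116.17²; (x + 192.2)² + (y − 182.0)² = 138.14²; (x − 135.1)² + (y − 61.2)² = 276.71².
Subtracting the P equation from the Q and R equations removes the quadratic terms:
-194.2 x + 470.0 y = 52624.64
460.4 x + 228.4 y = -52928.52
Solving the 2×2 system: x ≈ -141.5, y ≈ 53.5 km.
Check against P (with the unrounded x, y): √((x + 95.1)²+(y + 53.0)²) = 116.17 ≈ 116.17 km. ✓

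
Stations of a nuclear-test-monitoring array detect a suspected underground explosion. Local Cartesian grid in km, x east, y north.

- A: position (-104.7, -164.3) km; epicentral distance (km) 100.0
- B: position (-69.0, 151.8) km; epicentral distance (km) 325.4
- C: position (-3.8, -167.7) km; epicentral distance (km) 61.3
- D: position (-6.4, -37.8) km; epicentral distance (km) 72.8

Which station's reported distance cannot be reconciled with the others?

B

Solve using three stations at a time. Using A, C, D (subtract circle equations pairwise → linear system) gives (x, y) ≈ (-21.4, -109.0).
Distances from that point to each station vs reported:
  A: calculated 100.0 vs reported 100.0 → residual 0.0 km
  B: calculated 265.1 vs reported 325.4 → residual 60.3 km
  C: calculated 61.3 vs reported 61.3 → residual 0.0 km
  D: calculated 72.8 vs reported 72.8 → residual 0.0 km
A, C, D are mutually consistent (residuals ≈ 0); B is off by 60.3 km.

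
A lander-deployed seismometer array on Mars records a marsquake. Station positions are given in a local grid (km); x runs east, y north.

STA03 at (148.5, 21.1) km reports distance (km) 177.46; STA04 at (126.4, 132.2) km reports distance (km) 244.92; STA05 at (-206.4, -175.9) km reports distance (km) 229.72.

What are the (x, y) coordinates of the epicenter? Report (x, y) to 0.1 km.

x ≈ 1.7 km, y ≈ -78.6 km

Circle about each station: (x − 148.5)² + (y − 21.1)² = 177.46²; (x − 126.4)² + (y − 132.2)² = 244.92²; (x + 206.4)² + (y + 175.9)² = 229.72².
Subtracting the STA03 equation from the STA04 and STA05 equations removes the quadratic terms:
-44.2 x + 222.2 y = -17537.41
-709.8 x − 394.0 y = 29765.08
Solving the 2×2 system: x ≈ 1.7, y ≈ -78.6 km.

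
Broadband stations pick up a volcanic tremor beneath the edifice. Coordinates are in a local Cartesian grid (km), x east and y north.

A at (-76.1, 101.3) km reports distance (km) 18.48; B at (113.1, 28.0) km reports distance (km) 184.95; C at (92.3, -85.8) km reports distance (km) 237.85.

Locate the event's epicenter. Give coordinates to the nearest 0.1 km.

Circle about each station: (x + 76.1)² + (y − 101.3)² = 18.48²; (x − 113.1)² + (y − 28.0)² = 184.95²; (x − 92.3)² + (y + 85.8)² = 237.85².
Subtracting pairs of circle equations eliminates x²+y² and gives linear equations (the radical axes):
378.4 x − 146.6 y = -36342.28
336.8 x − 374.2 y = -56403.08
Solving the 2×2 system: x ≈ -57.8, y ≈ 98.7 km.

(-57.8, 98.7)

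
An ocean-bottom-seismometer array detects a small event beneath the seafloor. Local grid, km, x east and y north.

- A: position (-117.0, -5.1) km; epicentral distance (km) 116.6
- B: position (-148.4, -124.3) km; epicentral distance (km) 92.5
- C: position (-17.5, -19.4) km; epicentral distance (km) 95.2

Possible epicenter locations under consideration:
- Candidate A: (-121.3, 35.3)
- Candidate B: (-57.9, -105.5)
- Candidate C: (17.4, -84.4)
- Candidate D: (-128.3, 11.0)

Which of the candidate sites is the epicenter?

Candidate B

For each candidate, compare |candidate − station| to the reported distance:
Candidate A: residuals A 76.0, B 69.4, C 22.1 → max 76.0 km
Candidate B: residuals A 0.1, B 0.1, C 0.1 → max 0.1 km
Candidate C: residuals A 39.5, B 78.0, C 21.4 → max 78.0 km
Candidate D: residuals A 96.9, B 44.3, C 19.7 → max 96.9 km
Only Candidate B has all residuals ≈ 0.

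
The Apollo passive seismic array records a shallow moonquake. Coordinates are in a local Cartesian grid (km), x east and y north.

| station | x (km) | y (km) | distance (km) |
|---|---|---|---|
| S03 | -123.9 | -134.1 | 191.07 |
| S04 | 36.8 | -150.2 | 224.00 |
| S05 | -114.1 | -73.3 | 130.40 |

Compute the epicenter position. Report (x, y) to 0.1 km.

(-67.0, 48.3)

Circle about each station: (x + 123.9)² + (y + 134.1)² = 191.07²; (x − 36.8)² + (y + 150.2)² = 224.00²; (x + 114.1)² + (y + 73.3)² = 130.40².
Subtracting the S03 equation from the S04 and S05 equations removes the quadratic terms:
321.4 x − 32.2 y = -23088.00
19.6 x + 121.6 y = 4561.26
Solving the 2×2 system: x ≈ -67.0, y ≈ 48.3 km.
Check against S03 (with the unrounded x, y): √((x + 123.9)²+(y + 134.1)²) = 191.08 ≈ 191.07 km. ✓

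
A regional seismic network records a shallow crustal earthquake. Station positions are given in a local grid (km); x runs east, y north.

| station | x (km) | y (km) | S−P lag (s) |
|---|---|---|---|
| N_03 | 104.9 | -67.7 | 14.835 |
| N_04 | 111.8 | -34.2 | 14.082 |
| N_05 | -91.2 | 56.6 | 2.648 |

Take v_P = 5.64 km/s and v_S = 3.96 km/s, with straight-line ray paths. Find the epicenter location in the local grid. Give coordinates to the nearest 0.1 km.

(-59.6, 41.1)

Distance from S−P lag: d = Δt · v_P v_S / (v_P − v_S) = Δt · (5.64·3.96)/(5.64−3.96) ≈ 13.2943·Δt.
So d_N_03 = 197.22, d_N_04 = 187.21, d_N_05 = 35.20 km.
Circle about each station: (x − 104.9)² + (y + 67.7)² = 197.22²; (x − 111.8)² + (y + 34.2)² = 187.21²; (x + 91.2)² + (y − 56.6)² = 35.20².
Subtracting pairs of circle equations eliminates x²+y² and gives linear equations (the radical axes):
13.8 x + 67.0 y = 1929.72
-392.2 x + 248.6 y = 33590.39
Solving the 2×2 system: x ≈ -59.6, y ≈ 41.1 km.
Check against N_03 (with the unrounded x, y): √((x − 104.9)²+(y + 67.7)²) = 197.22 ≈ 197.22 km. ✓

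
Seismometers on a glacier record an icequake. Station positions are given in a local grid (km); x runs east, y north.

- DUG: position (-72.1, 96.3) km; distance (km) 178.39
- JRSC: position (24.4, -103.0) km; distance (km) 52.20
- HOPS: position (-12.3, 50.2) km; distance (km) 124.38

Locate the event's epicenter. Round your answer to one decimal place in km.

-19.0 km east, -74.0 km north

Circle about each station: (x + 72.1)² + (y − 96.3)² = 178.39²; (x − 24.4)² + (y + 103.0)² = 52.20²; (x + 12.3)² + (y − 50.2)² = 124.38².
Subtracting the DUG equation from the JRSC and HOPS equations removes the quadratic terms:
193.0 x − 398.6 y = 25830.41
119.6 x − 92.2 y = 4551.84
Solving the 2×2 system: x ≈ -19.0, y ≈ -74.0 km.
Check against DUG (with the unrounded x, y): √((x + 72.1)²+(y − 96.3)²) = 178.39 ≈ 178.39 km. ✓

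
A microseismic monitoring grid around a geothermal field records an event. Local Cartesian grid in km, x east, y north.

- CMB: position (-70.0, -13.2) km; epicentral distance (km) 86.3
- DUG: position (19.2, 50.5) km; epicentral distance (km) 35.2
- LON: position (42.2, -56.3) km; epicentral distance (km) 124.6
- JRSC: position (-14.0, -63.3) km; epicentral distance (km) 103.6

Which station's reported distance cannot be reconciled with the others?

JRSC

Solve using three stations at a time. Using CMB, DUG, LON (subtract circle equations pairwise → linear system) gives (x, y) ≈ (-15.8, 54.0).
Distances from that point to each station vs reported:
  CMB: calculated 86.3 vs reported 86.3 → residual 0.0 km
  DUG: calculated 35.2 vs reported 35.2 → residual 0.0 km
  LON: calculated 124.6 vs reported 124.6 → residual 0.0 km
  JRSC: calculated 117.3 vs reported 103.6 → residual 13.7 km
CMB, DUG, LON are mutually consistent (residuals ≈ 0); JRSC is off by 13.7 km.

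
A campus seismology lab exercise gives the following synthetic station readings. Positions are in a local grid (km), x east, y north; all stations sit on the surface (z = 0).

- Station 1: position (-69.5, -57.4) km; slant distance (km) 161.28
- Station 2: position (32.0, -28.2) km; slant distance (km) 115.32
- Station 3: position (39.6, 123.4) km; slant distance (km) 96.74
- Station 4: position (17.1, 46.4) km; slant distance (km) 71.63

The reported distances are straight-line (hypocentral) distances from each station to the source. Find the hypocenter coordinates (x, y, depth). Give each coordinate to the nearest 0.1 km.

Each station gives a sphere (x−x_i)² + (y−y_i)² + z² = d_i² (stations at z=0).
Subtracting the Station 1 sphere from Station 2 and Station 3: z² cancels, leaving linear equations in x and y:
203.0 x + 58.4 y = 6406.77
218.2 x + 361.6 y = 25323.32
Solving: x ≈ 13.811, y ≈ 61.697 km (keep extra digits for the depth step; rounded: 13.8, 61.7).
Then from the Station 1 sphere: z² = 161.28² − (x + 69.5)² − (y + 57.4)² with x = 13.811, y = 61.697, so z ≈ 69.903 ≈ 69.9 km.
Check against Station 4 (with the unrounded solution): distance 71.63 ≈ 71.63 km. ✓

x ≈ 13.8 km, y ≈ 61.7 km, depth ≈ 69.9 km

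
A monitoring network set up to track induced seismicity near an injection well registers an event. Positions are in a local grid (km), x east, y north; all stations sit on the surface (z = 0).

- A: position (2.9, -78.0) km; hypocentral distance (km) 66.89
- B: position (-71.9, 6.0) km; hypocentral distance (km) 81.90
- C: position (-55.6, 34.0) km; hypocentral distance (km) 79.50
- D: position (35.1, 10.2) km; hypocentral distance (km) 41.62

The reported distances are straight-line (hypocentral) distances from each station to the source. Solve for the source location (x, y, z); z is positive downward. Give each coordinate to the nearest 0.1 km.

x ≈ 5.7 km, y ≈ -13.5 km, depth ≈ 17.5 km

Each station gives a sphere (x−x_i)² + (y−y_i)² + z² = d_i² (stations at z=0).
Subtracting the A sphere from B and C: z² cancels, leaving linear equations in x and y:
-149.6 x + 168.0 y = -3120.14
-117.0 x + 224.0 y = -3691.03
Solving: x ≈ 5.689, y ≈ -13.506 km (keep extra digits for the depth step; rounded: 5.7, -13.5).
Then from the A sphere: z² = 66.89² − (x − 2.9)² − (y + 78.0)² with x = 5.689, y = -13.506, so z ≈ 17.522 ≈ 17.5 km.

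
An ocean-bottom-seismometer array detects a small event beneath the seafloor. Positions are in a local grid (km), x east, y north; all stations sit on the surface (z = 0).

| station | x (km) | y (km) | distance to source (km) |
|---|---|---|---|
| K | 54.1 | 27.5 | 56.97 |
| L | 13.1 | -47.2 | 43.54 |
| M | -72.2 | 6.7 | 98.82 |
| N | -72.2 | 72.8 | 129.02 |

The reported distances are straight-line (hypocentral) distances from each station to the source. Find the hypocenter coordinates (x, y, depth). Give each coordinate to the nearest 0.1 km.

(21.6, -12.3, 24.6)

Each station gives a sphere (x−x_i)² + (y−y_i)² + z² = d_i² (stations at z=0).
Subtracting the K sphere from L and M: z² cancels, leaving linear equations in x and y:
-82.0 x − 149.4 y = 66.24
-252.6 x − 41.6 y = -4945.14
Solving: x ≈ 21.603, y ≈ -12.300 km (keep extra digits for the depth step; rounded: 21.6, -12.3).
Then from the K sphere: z² = 56.97² − (x − 54.1)² − (y − 27.5)² with x = 21.603, y = -12.300, so z ≈ 24.607 ≈ 24.6 km.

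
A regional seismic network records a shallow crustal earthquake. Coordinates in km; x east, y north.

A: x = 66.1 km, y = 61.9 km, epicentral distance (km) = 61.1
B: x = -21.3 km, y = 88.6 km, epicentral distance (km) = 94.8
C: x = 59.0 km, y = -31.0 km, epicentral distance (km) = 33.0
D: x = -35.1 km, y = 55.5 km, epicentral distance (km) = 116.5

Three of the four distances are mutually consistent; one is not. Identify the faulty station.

B

Solve using three stations at a time. Using A, C, D (subtract circle equations pairwise → linear system) gives (x, y) ≈ (67.8, 0.8).
Distances from that point to each station vs reported:
  A: calculated 61.1 vs reported 61.1 → residual 0.0 km
  B: calculated 125.1 vs reported 94.8 → residual 30.3 km
  C: calculated 33.0 vs reported 33.0 → residual 0.0 km
  D: calculated 116.5 vs reported 116.5 → residual 0.0 km
A, C, D are mutually consistent (residuals ≈ 0); B is off by 30.3 km.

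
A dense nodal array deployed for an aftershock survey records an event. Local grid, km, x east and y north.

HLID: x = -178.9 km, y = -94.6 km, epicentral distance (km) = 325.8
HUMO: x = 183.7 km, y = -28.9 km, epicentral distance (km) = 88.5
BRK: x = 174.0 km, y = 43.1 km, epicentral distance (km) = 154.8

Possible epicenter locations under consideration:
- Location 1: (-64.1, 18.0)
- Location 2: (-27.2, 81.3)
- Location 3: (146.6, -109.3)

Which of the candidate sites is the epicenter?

Location 3

For each candidate, compare |candidate − station| to the reported distance:
Location 1: residuals HLID 165.0, HUMO 163.7, BRK 84.6 → max 165.0 km
Location 2: residuals HLID 93.5, HUMO 149.5, BRK 50.0 → max 149.5 km
Location 3: residuals HLID 0.0, HUMO 0.0, BRK 0.0 → max 0.0 km
Only Location 3 has all residuals ≈ 0.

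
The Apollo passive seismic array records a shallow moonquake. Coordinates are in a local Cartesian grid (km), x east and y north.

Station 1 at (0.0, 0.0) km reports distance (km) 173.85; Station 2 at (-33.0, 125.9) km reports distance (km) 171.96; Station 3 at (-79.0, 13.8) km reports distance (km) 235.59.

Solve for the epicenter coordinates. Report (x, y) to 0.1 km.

Circle about each station: x² + y² = 173.85²; (x + 33.0)² + (y − 125.9)² = 171.96²; (x + 79.0)² + (y − 13.8)² = 235.59².
Subtracting pairs of circle equations eliminates x²+y² and gives linear equations (the radical axes):
-66.0 x + 251.8 y = 17593.39
-158.0 x + 27.6 y = -18847.39
Solving the 2×2 system: x ≈ 137.8, y ≈ 106.0 km.

x ≈ 137.8 km, y ≈ 106.0 km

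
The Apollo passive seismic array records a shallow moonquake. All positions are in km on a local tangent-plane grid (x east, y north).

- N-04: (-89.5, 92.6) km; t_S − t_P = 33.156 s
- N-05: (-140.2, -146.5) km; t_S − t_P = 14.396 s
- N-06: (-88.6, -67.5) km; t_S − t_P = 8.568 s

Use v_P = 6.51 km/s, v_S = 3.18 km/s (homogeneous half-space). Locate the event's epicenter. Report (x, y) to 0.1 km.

-58.0 km east, -111.1 km north

Distance from S−P lag: d = Δt · v_P v_S / (v_P − v_S) = Δt · (6.51·3.18)/(6.51−3.18) ≈ 6.2168·Δt.
So d_N-04 = 206.12, d_N-05 = 89.50, d_N-06 = 53.27 km.
Circle about each station: (x + 89.5)² + (y − 92.6)² = 206.12²; (x + 140.2)² + (y + 146.5)² = 89.50²; (x + 88.6)² + (y + 67.5)² = 53.27².
Subtracting pairs of circle equations eliminates x²+y² and gives linear equations (the radical axes):
-101.4 x − 478.2 y = 59008.48
1.8 x − 320.2 y = 35468.96
Solving the 2×2 system: x ≈ -58.0, y ≈ -111.1 km.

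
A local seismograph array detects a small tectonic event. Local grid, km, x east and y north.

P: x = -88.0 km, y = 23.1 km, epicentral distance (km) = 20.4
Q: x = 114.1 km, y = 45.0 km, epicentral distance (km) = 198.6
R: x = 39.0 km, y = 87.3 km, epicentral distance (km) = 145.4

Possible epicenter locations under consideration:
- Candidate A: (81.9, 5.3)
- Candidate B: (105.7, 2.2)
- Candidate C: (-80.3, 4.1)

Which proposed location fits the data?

For each candidate, compare |candidate − station| to the reported distance:
Candidate A: residuals P 150.4, Q 147.5, R 52.9 → max 150.4 km
Candidate B: residuals P 174.4, Q 155.0, R 37.3 → max 174.4 km
Candidate C: residuals P 0.1, Q 0.1, R 0.0 → max 0.1 km
Only Candidate C has all residuals ≈ 0.

Candidate C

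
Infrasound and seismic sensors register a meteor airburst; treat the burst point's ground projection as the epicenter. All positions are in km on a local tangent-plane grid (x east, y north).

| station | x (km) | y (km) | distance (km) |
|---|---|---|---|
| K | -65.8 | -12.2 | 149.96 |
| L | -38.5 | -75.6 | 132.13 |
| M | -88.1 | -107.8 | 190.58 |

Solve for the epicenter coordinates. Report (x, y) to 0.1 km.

x ≈ 83.6 km, y ≈ -25.1 km

Circle about each station: (x + 65.8)² + (y + 12.2)² = 149.96²; (x + 38.5)² + (y + 75.6)² = 132.13²; (x + 88.1)² + (y + 107.8)² = 190.58².
Subtracting the K equation from the L and M equations removes the quadratic terms:
54.6 x − 126.8 y = 7748.79
-44.6 x − 191.2 y = 1071.24
Solving the 2×2 system: x ≈ 83.6, y ≈ -25.1 km.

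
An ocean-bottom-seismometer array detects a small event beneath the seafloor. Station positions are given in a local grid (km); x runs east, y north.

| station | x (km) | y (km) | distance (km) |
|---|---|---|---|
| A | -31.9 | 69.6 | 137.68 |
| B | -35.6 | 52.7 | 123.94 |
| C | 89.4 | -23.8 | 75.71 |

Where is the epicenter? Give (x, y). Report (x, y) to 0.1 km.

Circle about each station: (x + 31.9)² + (y − 69.6)² = 137.68²; (x + 35.6)² + (y − 52.7)² = 123.94²; (x − 89.4)² + (y + 23.8)² = 75.71².
Subtracting the A equation from the B and C equations removes the quadratic terms:
-7.4 x − 33.8 y = 1777.54
242.6 x − 186.8 y = 15920.81
Solving the 2×2 system: x ≈ 21.5, y ≈ -57.3 km.
Check against A (with the unrounded x, y): √((x + 31.9)²+(y − 69.6)²) = 137.68 ≈ 137.68 km. ✓

21.5 km east, -57.3 km north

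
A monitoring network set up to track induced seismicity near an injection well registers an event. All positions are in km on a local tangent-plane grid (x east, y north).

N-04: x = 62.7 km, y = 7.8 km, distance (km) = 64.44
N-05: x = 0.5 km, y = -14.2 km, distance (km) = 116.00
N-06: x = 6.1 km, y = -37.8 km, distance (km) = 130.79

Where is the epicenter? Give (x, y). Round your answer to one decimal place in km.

Circle about each station: (x − 62.7)² + (y − 7.8)² = 64.44²; (x − 0.5)² + (y + 14.2)² = 116.00²; (x − 6.1)² + (y + 37.8)² = 130.79².
Subtracting the N-04 equation from the N-05 and N-06 equations removes the quadratic terms:
-124.4 x − 44.0 y = -13093.73
-113.2 x − 91.2 y = -15479.59
Solving the 2×2 system: x ≈ 80.6, y ≈ 69.7 km.

x ≈ 80.6 km, y ≈ 69.7 km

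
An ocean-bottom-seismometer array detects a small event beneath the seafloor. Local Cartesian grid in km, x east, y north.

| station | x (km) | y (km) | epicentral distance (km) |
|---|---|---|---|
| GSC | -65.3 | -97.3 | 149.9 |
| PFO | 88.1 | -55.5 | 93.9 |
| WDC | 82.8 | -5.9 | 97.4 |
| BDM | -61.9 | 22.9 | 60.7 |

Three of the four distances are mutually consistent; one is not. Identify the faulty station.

PFO

Solve using three stations at a time. Using GSC, WDC, BDM (subtract circle equations pairwise → linear system) gives (x, y) ≈ (-3.5, 39.2).
Distances from that point to each station vs reported:
  GSC: calculated 149.9 vs reported 149.9 → residual 0.0 km
  PFO: calculated 131.8 vs reported 93.9 → residual 37.9 km
  WDC: calculated 97.4 vs reported 97.4 → residual 0.0 km
  BDM: calculated 60.7 vs reported 60.7 → residual 0.0 km
GSC, WDC, BDM are mutually consistent (residuals ≈ 0); PFO is off by 37.9 km.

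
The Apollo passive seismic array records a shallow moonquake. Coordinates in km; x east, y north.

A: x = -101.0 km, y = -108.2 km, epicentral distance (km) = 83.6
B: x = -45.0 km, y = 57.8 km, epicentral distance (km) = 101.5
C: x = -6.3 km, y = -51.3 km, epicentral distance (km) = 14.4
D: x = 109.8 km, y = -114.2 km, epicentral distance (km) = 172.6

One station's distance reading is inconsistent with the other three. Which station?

C

Solve using three stations at a time. Using A, B, D (subtract circle equations pairwise → linear system) gives (x, y) ≈ (-47.8, -43.7).
Distances from that point to each station vs reported:
  A: calculated 83.6 vs reported 83.6 → residual 0.0 km
  B: calculated 101.5 vs reported 101.5 → residual 0.0 km
  C: calculated 42.2 vs reported 14.4 → residual 27.8 km
  D: calculated 172.6 vs reported 172.6 → residual 0.0 km
A, B, D are mutually consistent (residuals ≈ 0); C is off by 27.8 km.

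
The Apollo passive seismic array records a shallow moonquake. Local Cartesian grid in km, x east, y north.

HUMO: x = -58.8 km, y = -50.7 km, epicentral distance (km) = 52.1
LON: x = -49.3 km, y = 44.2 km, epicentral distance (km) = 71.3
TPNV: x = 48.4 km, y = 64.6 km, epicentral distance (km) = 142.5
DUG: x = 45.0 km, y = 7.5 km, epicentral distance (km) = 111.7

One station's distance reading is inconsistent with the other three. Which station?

Solve using three stations at a time. Using LON, TPNV, DUG (subtract circle equations pairwise → linear system) gives (x, y) ≈ (-61.6, -26.1).
Distances from that point to each station vs reported:
  HUMO: calculated 24.8 vs reported 52.1 → residual 27.3 km
  LON: calculated 71.3 vs reported 71.3 → residual 0.0 km
  TPNV: calculated 142.5 vs reported 142.5 → residual 0.0 km
  DUG: calculated 111.7 vs reported 111.7 → residual 0.0 km
LON, TPNV, DUG are mutually consistent (residuals ≈ 0); HUMO is off by 27.3 km.

HUMO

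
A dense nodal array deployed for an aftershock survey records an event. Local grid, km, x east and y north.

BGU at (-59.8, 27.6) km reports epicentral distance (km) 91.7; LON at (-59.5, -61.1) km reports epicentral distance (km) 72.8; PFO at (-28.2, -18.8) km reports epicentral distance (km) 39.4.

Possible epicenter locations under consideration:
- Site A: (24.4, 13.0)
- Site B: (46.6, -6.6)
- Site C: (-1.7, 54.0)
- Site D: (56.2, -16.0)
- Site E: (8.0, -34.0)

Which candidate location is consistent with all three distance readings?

Site E

For each candidate, compare |candidate − station| to the reported distance:
Site A: residuals BGU 6.2, LON 39.1, PFO 22.1 → max 39.1 km
Site B: residuals BGU 20.1, LON 46.5, PFO 36.4 → max 46.5 km
Site C: residuals BGU 27.9, LON 56.0, PFO 38.1 → max 56.0 km
Site D: residuals BGU 32.2, LON 51.4, PFO 45.0 → max 51.4 km
Site E: residuals BGU 0.1, LON 0.1, PFO 0.1 → max 0.1 km
Only Site E has all residuals ≈ 0.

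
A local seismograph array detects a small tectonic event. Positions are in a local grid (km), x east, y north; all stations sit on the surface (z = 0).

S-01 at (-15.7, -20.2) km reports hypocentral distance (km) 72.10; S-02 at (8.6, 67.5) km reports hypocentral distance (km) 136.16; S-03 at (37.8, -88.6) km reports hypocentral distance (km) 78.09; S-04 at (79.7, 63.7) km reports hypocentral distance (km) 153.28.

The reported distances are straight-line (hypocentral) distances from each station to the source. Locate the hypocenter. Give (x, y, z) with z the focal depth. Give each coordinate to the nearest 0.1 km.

x ≈ 2.9 km, y ≈ -54.2 km, depth ≈ 60.8 km

Each station gives a sphere (x−x_i)² + (y−y_i)² + z² = d_i² (stations at z=0).
Subtracting the S-01 sphere from S-02 and S-03: z² cancels, leaving linear equations in x and y:
48.6 x + 175.4 y = -9365.46
107.0 x − 136.8 y = 7724.63
Solving: x ≈ 2.900, y ≈ -54.198 km (keep extra digits for the depth step; rounded: 2.9, -54.2).
Then from the S-01 sphere: z² = 72.10² − (x + 15.7)² − (y + 20.2)² with x = 2.900, y = -54.198, so z ≈ 60.800 ≈ 60.8 km.
Check against S-04 (with the unrounded solution): distance 153.28 ≈ 153.28 km. ✓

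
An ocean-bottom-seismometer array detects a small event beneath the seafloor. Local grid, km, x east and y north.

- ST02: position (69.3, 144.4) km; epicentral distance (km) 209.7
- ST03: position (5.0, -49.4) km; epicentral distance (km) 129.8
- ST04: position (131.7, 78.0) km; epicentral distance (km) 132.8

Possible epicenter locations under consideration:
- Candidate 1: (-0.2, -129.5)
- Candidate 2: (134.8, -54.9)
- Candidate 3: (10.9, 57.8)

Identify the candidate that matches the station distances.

Candidate 2

For each candidate, compare |candidate − station| to the reported distance:
Candidate 1: residuals ST02 72.9, ST03 49.5, ST04 113.1 → max 113.1 km
Candidate 2: residuals ST02 0.1, ST03 0.1, ST04 0.1 → max 0.1 km
Candidate 3: residuals ST02 105.2, ST03 22.4, ST04 10.3 → max 105.2 km
Only Candidate 2 has all residuals ≈ 0.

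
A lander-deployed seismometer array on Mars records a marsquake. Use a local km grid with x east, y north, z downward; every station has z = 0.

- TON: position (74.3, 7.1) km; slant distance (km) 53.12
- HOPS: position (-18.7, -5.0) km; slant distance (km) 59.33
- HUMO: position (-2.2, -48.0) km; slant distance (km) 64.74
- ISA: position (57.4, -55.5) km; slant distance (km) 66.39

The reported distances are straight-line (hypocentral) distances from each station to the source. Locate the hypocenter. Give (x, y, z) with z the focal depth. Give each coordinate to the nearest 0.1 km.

(32.0, -2.4, 30.7)

Each station gives a sphere (x−x_i)² + (y−y_i)² + z² = d_i² (stations at z=0).
Subtracting the TON sphere from HOPS and HUMO: z² cancels, leaving linear equations in x and y:
-186.0 x − 24.2 y = -5894.52
-153.0 x − 110.2 y = -4631.59
Solving: x ≈ 32.004, y ≈ -2.405 km (keep extra digits for the depth step; rounded: 32.0, -2.4).
Then from the TON sphere: z² = 53.12² − (x − 74.3)² − (y − 7.1)² with x = 32.004, y = -2.405, so z ≈ 30.699 ≈ 30.7 km.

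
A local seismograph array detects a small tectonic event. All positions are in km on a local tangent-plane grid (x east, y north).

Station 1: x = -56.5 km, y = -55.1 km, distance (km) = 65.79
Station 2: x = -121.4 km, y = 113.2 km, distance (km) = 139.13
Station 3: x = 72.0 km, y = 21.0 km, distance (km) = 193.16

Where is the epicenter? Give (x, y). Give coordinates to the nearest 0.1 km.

Circle about each station: (x + 56.5)² + (y + 55.1)² = 65.79²; (x + 121.4)² + (y − 113.2)² = 139.13²; (x − 72.0)² + (y − 21.0)² = 193.16².
Subtracting pairs of circle equations eliminates x²+y² and gives linear equations (the radical axes):
-129.8 x + 336.6 y = 6295.11
257.0 x + 152.2 y = -33585.72
Solving the 2×2 system: x ≈ -115.4, y ≈ -25.8 km.

x ≈ -115.4 km, y ≈ -25.8 km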